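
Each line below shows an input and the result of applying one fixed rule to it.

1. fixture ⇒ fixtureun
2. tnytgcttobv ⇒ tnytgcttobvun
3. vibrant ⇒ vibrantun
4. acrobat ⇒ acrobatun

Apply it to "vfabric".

What's happening: append "un".
For "vfabric" the result is "vfabricun".

vfabricun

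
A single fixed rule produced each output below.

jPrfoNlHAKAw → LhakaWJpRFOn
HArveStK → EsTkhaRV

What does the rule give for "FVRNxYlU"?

The pattern: swap the front and back halves of the string, then flip the case of every letter.
Applying both steps to "FVRNxYlU": "xYlUFVRN", then "XyLufvrn".

XyLufvrn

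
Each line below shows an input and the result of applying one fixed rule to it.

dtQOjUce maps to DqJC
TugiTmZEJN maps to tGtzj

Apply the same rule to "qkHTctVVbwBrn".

QhCvBbN

Looking at the pairs, the operation is to flip the case of every letter, then keep every other character starting from the first (positions 1st, 3rd, 5th, ...).
For "qkHTctVVbwBrn", step one produces "QKhtCTvvBWbRN"; step two turns that into "QhCvBbN".
(Check on "dtQOjUce": → "DTqoJuCE" → "DqJC" ✓)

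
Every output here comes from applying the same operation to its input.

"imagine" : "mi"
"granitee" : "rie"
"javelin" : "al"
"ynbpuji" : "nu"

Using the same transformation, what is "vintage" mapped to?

What's happening: keep one character in every 3, starting at position 2 (positions 2nd, 5th, 8th, ...).
For "vintage" the result is "ia".

ia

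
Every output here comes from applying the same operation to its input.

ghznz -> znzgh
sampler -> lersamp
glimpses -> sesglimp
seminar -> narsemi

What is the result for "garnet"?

The transformation: move the last 3 characters to the front (rotate right by 3).
Doing the same to "garnet": "netgar".

netgar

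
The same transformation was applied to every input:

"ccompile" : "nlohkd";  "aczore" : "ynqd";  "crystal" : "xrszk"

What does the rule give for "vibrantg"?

aqzmsf

Rule — shift every letter 1 place backward in the alphabet (wrapping around), then delete the first 2 characters.
Working it through for "vibrantg": intermediate "uhaqzmsf", final "aqzmsf".
(Check on "aczore": → "zbynqd" → "ynqd" ✓)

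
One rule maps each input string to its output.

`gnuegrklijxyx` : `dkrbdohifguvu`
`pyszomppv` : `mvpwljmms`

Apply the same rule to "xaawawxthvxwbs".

The transformation: shift every letter 3 places backward in the alphabet (wrapping around).
So "xaawawxthvxwbs" becomes "uxxtxtuqesutyp".

uxxtxtuqesutyp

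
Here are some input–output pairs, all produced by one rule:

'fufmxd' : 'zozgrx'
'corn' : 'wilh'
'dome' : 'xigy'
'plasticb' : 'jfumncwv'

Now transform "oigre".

Each output is the input with this applied: shift every letter 6 places backward in the alphabet (wrapping around).
So "oigre" becomes "icaly".

icaly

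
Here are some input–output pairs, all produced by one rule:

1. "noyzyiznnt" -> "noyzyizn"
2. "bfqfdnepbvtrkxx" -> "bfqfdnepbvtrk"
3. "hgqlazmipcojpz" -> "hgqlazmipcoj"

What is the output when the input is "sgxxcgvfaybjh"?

In each case the input is transformed by: delete the last 2 characters.
Applying that to "sgxxcgvfaybjh" gives "sgxxcgvfayb".

sgxxcgvfayb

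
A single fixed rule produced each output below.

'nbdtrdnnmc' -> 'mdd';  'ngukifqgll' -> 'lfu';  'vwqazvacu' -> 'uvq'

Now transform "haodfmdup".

What's happening: keep one character in every 3, starting at position 3 (positions 3rd, 6th, 9th, ...), then reverse the string.
Working it through for "haodfmdup": intermediate "omp", final "pmo".

pmo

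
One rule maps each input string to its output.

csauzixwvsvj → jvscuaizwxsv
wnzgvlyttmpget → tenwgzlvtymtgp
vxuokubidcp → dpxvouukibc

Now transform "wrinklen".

nerwnilk

What's happening: swap each adjacent pair of characters (1↔2, 3↔4, ...), then move the last 2 characters to the front (rotate right by 2).
Starting from "wrinklen": after the first operation, "rwnilkne"; after the second, "nerwnilk".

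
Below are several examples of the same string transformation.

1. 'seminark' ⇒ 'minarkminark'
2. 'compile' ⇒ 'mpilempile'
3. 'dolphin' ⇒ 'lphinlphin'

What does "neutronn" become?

utronnutronn

Rule — delete the first 2 characters, then write the whole string twice.
Doing the same to "neutronn": "utronnutronn".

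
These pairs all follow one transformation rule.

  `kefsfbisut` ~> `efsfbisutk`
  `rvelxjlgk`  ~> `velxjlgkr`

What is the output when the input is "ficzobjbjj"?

The pattern: move the first character to the end.
Doing the same to "ficzobjbjj": "iczobjbjjf".

iczobjbjjf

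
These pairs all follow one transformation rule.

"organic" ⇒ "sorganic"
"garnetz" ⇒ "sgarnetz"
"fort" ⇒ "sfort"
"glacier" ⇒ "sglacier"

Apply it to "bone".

The rule is to prepend "s".
So "bone" becomes "sbone".

sbone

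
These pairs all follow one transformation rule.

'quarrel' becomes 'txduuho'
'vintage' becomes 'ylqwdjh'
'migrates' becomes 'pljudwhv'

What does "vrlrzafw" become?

yuoucdiz

In each case the input is transformed by: shift every letter 3 places forward in the alphabet (wrapping around).
Applying that to "vrlrzafw" gives "yuoucdiz".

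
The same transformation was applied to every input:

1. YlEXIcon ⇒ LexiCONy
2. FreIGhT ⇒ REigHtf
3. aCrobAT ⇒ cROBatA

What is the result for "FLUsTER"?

The transformation: flip the case of every letter, then move the first character to the end.
Starting from "FLUsTER": after the first operation, "fluSter"; after the second, "luSterf".

luSterf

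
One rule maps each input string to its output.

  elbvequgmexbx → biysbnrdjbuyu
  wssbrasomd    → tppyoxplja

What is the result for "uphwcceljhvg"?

The transformation: shift every letter 3 places backward in the alphabet (wrapping around).
"uphwcceljhvg" → "rmetzzbigesd".

rmetzzbigesd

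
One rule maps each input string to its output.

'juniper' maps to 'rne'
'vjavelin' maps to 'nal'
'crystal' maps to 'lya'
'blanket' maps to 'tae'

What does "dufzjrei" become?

The transformation: move the last character to the front, then keep one character in every 3, starting at position 1 (positions 1st, 4th, 7th, ...).
"dufzjrei" → "idufzjre" → "ifr".
(Check on "blanket": → "tblanke" → "tae" ✓)

ifr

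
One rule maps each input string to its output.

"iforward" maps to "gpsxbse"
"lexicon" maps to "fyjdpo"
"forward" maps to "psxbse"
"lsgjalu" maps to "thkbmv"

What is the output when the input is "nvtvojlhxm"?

wuwpkmiyn

Each output is the input with this applied: shift every letter 1 place forward in the alphabet (wrapping around), then delete the first character.
For "nvtvojlhxm" the result is "wuwpkmiyn".
(Check on "iforward": → "jgpsxbse" → "gpsxbse" ✓)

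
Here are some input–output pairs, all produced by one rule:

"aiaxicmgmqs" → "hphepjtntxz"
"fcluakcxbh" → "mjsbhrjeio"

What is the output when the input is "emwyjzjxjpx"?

ltdfqgqeqwe

The pattern: shift every letter 7 places forward in the alphabet (wrapping around).
For "emwyjzjxjpx" the result is "ltdfqgqeqwe".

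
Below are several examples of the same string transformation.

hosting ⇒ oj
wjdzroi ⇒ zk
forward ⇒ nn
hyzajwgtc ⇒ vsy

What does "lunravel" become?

jr

Each output is the input with this applied: keep one character in every 3, starting at position 3 (positions 3rd, 6th, 9th, ...), then shift every letter 4 places backward in the alphabet (wrapping around).
Starting from "lunravel": after the first operation, "nv"; after the second, "jr".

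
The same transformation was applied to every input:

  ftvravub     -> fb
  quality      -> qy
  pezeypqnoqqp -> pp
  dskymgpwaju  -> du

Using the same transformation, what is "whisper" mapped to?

Looking at the pairs, the operation is to take characters alternately from the front and the back (1st, last, 2nd, 2nd-last, ...), then keep only the first 2 characters.
Starting from "whisper": after the first operation, "wrheips"; after the second, "wr".

wr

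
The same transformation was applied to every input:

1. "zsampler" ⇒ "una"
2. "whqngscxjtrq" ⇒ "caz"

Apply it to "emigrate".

jcn

Each output is the input with this applied: shift every letter 9 places forward in the alphabet (wrapping around), then keep only the last 3 characters.
For "emigrate" the result is "jcn".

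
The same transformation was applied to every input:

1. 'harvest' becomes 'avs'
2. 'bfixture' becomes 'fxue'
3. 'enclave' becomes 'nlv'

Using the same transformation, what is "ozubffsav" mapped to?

The pattern: keep every other character starting from the second (positions 2nd, 4th, 6th, ...).
So "ozubffsav" becomes "zbfa".

zbfa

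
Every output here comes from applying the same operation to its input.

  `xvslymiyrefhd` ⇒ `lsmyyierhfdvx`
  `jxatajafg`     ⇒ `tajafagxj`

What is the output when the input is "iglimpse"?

ilpmesgi

What's happening: swap each adjacent pair of characters (1↔2, 3↔4, ...), then move the first 2 characters to the end (rotate left by 2).
On "iglimpse": the first step gives "giilpmes", and the second then gives "ilpmesgi".
(Check on "xvslymiyrefhd": → "vxlsmyyierhfd" → "lsmyyierhfdvx" ✓)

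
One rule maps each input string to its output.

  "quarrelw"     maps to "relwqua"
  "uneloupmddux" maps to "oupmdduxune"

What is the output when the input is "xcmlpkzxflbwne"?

pkzxflbwnexcm

The rule is to move the first 3 characters to the end (rotate left by 3), then delete the first character.
Starting from "xcmlpkzxflbwne": after the first operation, "lpkzxflbwnexcm"; after the second, "pkzxflbwnexcm".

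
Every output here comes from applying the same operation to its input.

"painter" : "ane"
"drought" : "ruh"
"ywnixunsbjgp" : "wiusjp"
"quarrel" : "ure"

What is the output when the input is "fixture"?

itr

The pattern: keep every other character starting from the second (positions 2nd, 4th, 6th, ...).
For "fixture" the result is "itr".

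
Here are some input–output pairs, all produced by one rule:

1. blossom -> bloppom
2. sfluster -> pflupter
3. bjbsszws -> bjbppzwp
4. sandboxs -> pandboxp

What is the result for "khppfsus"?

khppfpup

In each case the input is transformed by: replace every "s" with "p".
Doing the same to "khppfsus": "khppfpup".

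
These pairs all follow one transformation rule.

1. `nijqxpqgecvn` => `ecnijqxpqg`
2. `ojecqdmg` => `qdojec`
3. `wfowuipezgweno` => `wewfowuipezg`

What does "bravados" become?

What's happening: delete the last 2 characters, then move the last 2 characters to the front (rotate right by 2).
Working it through for "bravados": intermediate "bravad", final "adbrav".

adbrav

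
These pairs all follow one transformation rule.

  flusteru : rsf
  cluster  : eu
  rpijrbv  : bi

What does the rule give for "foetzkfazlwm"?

wazo

The transformation: reverse the string, then keep one character in every 3, starting at position 2 (positions 2nd, 5th, 8th, ...).
"foetzkfazlwm" → "mwlzafkzteof" → "wazo".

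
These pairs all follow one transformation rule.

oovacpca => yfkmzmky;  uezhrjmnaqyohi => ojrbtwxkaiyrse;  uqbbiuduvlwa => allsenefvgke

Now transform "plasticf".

vkcdsmpz

Looking at the pairs, the operation is to move the first character to the end, then shift every letter 10 places forward in the alphabet (wrapping around).
Starting from "plasticf": after the first operation, "lasticfp"; after the second, "vkcdsmpz".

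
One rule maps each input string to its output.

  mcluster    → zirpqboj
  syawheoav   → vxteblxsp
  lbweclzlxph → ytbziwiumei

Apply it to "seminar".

bjfkxop

Looking at the pairs, the operation is to shift every letter 3 places backward in the alphabet (wrapping around), then move the first character to the end.
Applying both steps to "seminar": "pbjfkxo", then "bjfkxop".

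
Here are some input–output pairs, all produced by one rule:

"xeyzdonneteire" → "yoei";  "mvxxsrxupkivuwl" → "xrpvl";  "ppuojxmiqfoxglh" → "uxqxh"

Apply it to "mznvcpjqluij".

In each case the input is transformed by: keep one character in every 3, starting at position 3 (positions 3rd, 6th, 9th, ...).
Doing the same to "mznvcpjqluij": "nplj".

nplj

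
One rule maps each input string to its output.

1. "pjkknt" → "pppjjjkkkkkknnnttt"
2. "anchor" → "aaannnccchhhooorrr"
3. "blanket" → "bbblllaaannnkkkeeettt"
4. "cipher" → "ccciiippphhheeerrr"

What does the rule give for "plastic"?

Looking at the pairs, the operation is to repeat every character 3 times.
On "plastic" that produces "ppplllaaassstttiiiccc".

ppplllaaassstttiiiccc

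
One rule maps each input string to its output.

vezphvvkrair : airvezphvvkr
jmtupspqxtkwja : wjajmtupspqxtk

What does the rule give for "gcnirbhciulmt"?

lmtgcnirbhciu

Rule — move the last 3 characters to the front (rotate right by 3).
"gcnirbhciulmt" → "lmtgcnirbhciu".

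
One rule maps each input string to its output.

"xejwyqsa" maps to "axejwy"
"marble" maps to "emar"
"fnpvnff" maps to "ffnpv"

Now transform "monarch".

hmona

Each output is the input with this applied: move the last character to the front, then delete the last 2 characters.
On "monarch" that produces "hmona".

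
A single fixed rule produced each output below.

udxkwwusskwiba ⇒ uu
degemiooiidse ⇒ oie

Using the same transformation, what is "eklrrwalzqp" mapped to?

ea

The pattern: keep every other character starting from the first (positions 1st, 3rd, 5th, ...), then keep only the vowels.
Applying both steps to "eklrrwalzqp": "elrazp", then "ea".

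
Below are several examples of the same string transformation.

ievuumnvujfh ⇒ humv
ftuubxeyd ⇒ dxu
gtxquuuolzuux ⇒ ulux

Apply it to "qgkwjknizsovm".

vzkk

The transformation: keep one character in every 3, starting at position 3 (positions 3rd, 6th, 9th, ...), then reverse the string.
Working it through for "qgkwjknizsovm": intermediate "kkzv", final "vzkk".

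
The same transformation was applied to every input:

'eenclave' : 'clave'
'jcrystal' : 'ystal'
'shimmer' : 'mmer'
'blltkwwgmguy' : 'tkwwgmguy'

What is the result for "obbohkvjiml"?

The rule is to delete the first 3 characters.
Applying that to "obbohkvjiml" gives "ohkvjiml".

ohkvjiml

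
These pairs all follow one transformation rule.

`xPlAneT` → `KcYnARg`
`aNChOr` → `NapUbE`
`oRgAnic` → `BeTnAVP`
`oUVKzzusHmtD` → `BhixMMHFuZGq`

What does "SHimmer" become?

fuVZZRE

The transformation: flip the case of every letter, then shift every letter 13 places forward in the alphabet (wrapping around) — i.e. ROT13.
For "SHimmer", step one produces "shIMMER"; step two turns that into "fuVZZRE".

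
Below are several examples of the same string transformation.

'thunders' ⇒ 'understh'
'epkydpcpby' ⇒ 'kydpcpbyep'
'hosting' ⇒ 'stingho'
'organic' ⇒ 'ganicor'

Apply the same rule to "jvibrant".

Looking at the pairs, the operation is to move the first 2 characters to the end (rotate left by 2).
On "jvibrant" that produces "ibrantjv".

ibrantjv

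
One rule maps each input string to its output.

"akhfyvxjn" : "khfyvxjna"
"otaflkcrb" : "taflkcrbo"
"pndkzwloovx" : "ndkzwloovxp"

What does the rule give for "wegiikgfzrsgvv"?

egiikgfzrsgvvw

Looking at the pairs, the operation is to move the first character to the end.
On "wegiikgfzrsgvv" that produces "egiikgfzrsgvvw".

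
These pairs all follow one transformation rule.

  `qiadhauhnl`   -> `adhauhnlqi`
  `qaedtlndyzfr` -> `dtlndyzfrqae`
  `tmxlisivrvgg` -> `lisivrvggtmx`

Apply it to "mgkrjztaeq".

krjztaeqmg

Looking at the pairs, the operation is to move the last 3 characters to the front (rotate right by 3), then swap the front and back halves of the string.
For "mgkrjztaeq", step one produces "aeqmgkrjzt"; step two turns that into "krjztaeqmg".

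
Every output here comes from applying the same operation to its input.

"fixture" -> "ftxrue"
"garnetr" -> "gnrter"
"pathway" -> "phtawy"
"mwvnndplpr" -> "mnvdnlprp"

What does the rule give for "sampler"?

spmelr

Looking at the pairs, the operation is to swap each adjacent pair of characters (1↔2, 3↔4, ...), then delete the first character.
Doing the same to "sampler": "spmelr".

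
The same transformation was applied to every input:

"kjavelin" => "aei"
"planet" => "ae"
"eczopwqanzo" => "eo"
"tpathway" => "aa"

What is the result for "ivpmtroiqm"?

The pattern: keep every other character starting from the first (positions 1st, 3rd, 5th, ...), then keep only the vowels.
For "ivpmtroiqm" the result is "io".

io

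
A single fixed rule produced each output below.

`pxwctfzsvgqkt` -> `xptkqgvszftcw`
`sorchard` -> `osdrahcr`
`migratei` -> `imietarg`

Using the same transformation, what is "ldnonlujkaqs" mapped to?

dlsqakjulnon

The rule is to move the first 2 characters to the end (rotate left by 2), then reverse the string.
Working it through for "ldnonlujkaqs": intermediate "nonlujkaqsld", final "dlsqakjulnon".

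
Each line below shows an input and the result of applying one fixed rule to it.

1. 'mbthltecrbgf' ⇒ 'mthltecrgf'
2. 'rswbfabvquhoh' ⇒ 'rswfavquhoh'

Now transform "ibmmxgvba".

immxgva

Looking at the pairs, the operation is to remove every "b".
So "ibmmxgvba" becomes "immxgva".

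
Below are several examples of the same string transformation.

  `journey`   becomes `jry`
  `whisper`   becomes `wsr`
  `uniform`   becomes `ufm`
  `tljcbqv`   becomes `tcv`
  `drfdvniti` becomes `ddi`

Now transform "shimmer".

smr

What's happening: keep one character in every 3, starting at position 1 (positions 1st, 4th, 7th, ...).
Applying that to "shimmer" gives "smr".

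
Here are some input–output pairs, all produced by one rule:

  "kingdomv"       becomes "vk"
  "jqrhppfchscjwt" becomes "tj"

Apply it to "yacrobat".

What's happening: move the last character to the front, then keep only the first 2 characters.
Working it through for "yacrobat": intermediate "tyacroba", final "ty".

ty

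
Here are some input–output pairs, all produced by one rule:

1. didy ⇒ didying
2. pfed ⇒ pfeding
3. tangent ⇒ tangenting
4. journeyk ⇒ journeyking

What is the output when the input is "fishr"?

What's happening: append "ing".
On "fishr" that produces "fishring".

fishring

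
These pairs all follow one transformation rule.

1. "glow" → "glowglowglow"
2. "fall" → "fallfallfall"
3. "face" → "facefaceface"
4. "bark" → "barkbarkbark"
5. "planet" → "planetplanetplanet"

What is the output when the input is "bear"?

bearbearbear

In each case the input is transformed by: write the whole string 3 times in a row.
"bear" → "bearbearbear".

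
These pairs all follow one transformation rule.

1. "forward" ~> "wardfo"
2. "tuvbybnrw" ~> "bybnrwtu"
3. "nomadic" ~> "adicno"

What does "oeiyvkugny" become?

What's happening: move the first 3 characters to the end (rotate left by 3), then delete the last character.
"oeiyvkugny" → "yvkugnyoei" → "yvkugnyoe".
(Check on "forward": → "wardfor" → "wardfo" ✓)

yvkugnyoe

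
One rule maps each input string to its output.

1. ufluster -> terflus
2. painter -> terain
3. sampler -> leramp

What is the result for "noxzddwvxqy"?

xqyoxzddwv

The pattern: delete the first character, then move the last 3 characters to the front (rotate right by 3).
So "noxzddwvxqy" becomes "xqyoxzddwv".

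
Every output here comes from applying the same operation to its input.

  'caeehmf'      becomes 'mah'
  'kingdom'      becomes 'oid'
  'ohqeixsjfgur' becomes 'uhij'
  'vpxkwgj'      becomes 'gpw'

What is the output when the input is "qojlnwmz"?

The rule is to move the last 2 characters to the front (rotate right by 2), then keep one character in every 3, starting at position 1 (positions 1st, 4th, 7th, ...).
On "qojlnwmz": the first step gives "mzqojlnw", and the second then gives "mon".

mon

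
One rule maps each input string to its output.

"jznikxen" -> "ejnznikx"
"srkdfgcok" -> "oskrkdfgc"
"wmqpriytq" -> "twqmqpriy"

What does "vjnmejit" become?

ivtjnmej

The pattern: swap the first and last characters, then move the last 2 characters to the front (rotate right by 2).
Applying both steps to "vjnmejit": "tjnmejiv", then "ivtjnmej".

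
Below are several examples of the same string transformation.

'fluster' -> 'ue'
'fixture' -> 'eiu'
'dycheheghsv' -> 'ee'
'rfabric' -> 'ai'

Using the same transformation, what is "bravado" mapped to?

oaa

Looking at the pairs, the operation is to swap the first and last characters, then keep only the vowels.
On "bravado": the first step gives "oravadb", and the second then gives "oaa".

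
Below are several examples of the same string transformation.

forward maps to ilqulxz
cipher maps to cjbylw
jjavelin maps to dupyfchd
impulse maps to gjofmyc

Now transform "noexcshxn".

iyrwmbrhh

The transformation: shift every letter 6 places backward in the alphabet (wrapping around), then move the first character to the end.
Working it through for "noexcshxn": intermediate "hiyrwmbrh", final "iyrwmbrhh".
(Check on "cipher": → "wcjbyl" → "cjbylw" ✓)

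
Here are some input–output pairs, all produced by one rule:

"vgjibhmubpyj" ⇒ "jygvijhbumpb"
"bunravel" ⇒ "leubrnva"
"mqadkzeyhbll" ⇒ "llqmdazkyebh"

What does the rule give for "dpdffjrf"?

frpdfdjf

The rule is to move the last 2 characters to the front (rotate right by 2), then swap each adjacent pair of characters (1↔2, 3↔4, ...).
"dpdffjrf" → "rfdpdffj" → "frpdfdjf".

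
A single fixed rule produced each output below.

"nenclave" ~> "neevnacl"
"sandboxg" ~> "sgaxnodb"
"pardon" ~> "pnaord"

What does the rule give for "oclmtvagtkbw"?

owcblkmttgva

Each output is the input with this applied: take characters alternately from the front and the back (1st, last, 2nd, 2nd-last, ...).
For "oclmtvagtkbw" the result is "owcblkmttgva".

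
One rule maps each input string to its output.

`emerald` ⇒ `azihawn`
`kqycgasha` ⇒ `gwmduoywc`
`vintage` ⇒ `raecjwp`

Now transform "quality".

muqpweh

What's happening: take characters alternately from the front and the back (1st, last, 2nd, 2nd-last, ...), then shift every letter 4 places backward in the alphabet (wrapping around).
"quality" → "qyutail" → "muqpweh".
(Check on "kqycgasha": → "kaqhyscag" → "gwmduoywc" ✓)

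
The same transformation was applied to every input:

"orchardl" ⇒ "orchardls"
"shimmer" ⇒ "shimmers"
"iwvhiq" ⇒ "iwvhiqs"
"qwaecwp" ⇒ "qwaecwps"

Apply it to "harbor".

The pattern: append "s".
For "harbor" the result is "harbors".

harbors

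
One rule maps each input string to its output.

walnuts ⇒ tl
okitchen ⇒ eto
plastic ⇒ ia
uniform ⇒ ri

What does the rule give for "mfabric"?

ia

The rule is to reverse the string, then keep one character in every 3, starting at position 2 (positions 2nd, 5th, 8th, ...).
"mfabric" → "ia".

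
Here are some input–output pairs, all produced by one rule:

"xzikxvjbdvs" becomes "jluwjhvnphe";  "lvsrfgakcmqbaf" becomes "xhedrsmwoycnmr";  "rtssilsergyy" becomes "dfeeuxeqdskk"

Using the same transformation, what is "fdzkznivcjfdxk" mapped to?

The pattern: shift every letter 12 places forward in the alphabet (wrapping around).
Applying that to "fdzkznivcjfdxk" gives "rplwlzuhovrpjw".

rplwlzuhovrpjw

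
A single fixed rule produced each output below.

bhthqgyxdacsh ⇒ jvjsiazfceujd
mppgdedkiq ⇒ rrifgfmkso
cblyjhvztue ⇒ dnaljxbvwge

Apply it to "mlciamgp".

nekcoiro

The transformation: shift every letter 2 places forward in the alphabet (wrapping around), then move the first character to the end.
Working it through for "mlciamgp": intermediate "onekcoir", final "nekcoiro".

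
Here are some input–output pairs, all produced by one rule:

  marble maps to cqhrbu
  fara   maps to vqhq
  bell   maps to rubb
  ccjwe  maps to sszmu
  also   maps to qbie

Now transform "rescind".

Looking at the pairs, the operation is to shift every letter 10 places backward in the alphabet (wrapping around).
Applying that to "rescind" gives "huisydt".

huisydt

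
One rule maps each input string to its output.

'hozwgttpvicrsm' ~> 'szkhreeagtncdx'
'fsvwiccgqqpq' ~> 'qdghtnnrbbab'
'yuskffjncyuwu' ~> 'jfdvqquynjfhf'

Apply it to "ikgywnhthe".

tvrjhysesp

The transformation: shift every letter 11 places forward in the alphabet (wrapping around).
On "ikgywnhthe" that produces "tvrjhysesp".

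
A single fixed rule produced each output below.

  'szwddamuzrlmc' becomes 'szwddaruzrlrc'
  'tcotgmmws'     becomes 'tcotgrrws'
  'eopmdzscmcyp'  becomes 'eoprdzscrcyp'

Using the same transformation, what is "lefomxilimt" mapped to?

Looking at the pairs, the operation is to replace every "m" with "r".
Applying that to "lefomxilimt" gives "leforxilirt".

leforxilirt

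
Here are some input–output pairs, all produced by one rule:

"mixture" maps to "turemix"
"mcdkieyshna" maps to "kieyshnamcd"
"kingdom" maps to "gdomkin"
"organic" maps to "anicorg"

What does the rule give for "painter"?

The pattern: move the first 3 characters to the end (rotate left by 3).
So "painter" becomes "nterpai".

nterpai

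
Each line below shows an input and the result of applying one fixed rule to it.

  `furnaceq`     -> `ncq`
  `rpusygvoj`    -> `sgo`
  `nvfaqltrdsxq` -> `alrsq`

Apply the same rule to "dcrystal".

ytl

The transformation: delete the first 3 characters, then keep every other character starting from the first (positions 1st, 3rd, 5th, ...).
For "dcrystal" the result is "ytl".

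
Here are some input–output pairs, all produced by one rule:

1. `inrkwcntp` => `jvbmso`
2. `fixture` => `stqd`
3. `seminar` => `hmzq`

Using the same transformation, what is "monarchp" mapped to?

The pattern: shift every letter 1 place backward in the alphabet (wrapping around), then delete the first 3 characters.
For "monarchp", step one produces "lnmzqbgo"; step two turns that into "zqbgo".
(Check on "inrkwcntp": → "hmqjvbmso" → "jvbmso" ✓)

zqbgo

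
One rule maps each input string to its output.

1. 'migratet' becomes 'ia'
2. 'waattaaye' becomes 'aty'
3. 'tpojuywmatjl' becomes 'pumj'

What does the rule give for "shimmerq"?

In each case the input is transformed by: delete the last character, then keep one character in every 3, starting at position 2 (positions 2nd, 5th, 8th, ...).
On "shimmerq": the first step gives "shimmer", and the second then gives "hm".

hm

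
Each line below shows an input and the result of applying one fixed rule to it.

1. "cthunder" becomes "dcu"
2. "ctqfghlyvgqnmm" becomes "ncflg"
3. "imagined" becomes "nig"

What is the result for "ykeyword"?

In each case the input is transformed by: move the last 3 characters to the front (rotate right by 3), then keep one character in every 3, starting at position 1 (positions 1st, 4th, 7th, ...).
On "ykeyword": the first step gives "ordykeyw", and the second then gives "oyy".

oyy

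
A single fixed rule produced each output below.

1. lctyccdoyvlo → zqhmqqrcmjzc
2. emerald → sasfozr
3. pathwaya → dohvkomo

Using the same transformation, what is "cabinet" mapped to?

qopwbsh

Rule — shift every letter 12 places backward in the alphabet (wrapping around).
"cabinet" → "qopwbsh".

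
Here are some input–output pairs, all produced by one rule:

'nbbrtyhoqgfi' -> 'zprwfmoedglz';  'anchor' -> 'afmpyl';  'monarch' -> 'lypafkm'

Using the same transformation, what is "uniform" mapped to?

gdmpksl

The transformation: move the first 2 characters to the end (rotate left by 2), then shift every letter 2 places backward in the alphabet (wrapping around).
Applying both steps to "uniform": "iformun", then "gdmpksl".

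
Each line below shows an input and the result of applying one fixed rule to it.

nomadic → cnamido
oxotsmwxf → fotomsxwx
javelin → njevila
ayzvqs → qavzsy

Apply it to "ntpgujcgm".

mngpjugct

Rule — swap each adjacent pair of characters (1↔2, 3↔4, ...), then swap the first and last characters.
On "ntpgujcgm": the first step gives "tngpjugcm", and the second then gives "mngpjugct".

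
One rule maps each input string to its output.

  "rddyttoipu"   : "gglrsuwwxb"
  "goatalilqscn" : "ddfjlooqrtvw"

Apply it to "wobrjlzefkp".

What's happening: sort the characters into alphabetical order, then shift every letter 3 places forward in the alphabet (wrapping around).
"wobrjlzefkp" → "befjkloprwz" → "ehimnorsuzc".

ehimnorsuzc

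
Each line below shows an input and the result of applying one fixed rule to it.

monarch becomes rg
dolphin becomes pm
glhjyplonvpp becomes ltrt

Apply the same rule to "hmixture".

Each output is the input with this applied: shift every letter 4 places forward in the alphabet (wrapping around), then keep one character in every 3, starting at position 3 (positions 3rd, 6th, 9th, ...).
Applying that to "hmixture" gives "my".

my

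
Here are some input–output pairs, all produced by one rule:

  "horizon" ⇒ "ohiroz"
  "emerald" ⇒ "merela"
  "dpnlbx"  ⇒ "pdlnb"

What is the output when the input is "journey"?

Each output is the input with this applied: delete the last character, then swap each adjacent pair of characters (1↔2, 3↔4, ...).
"journey" → "journe" → "ojruen".

ojruen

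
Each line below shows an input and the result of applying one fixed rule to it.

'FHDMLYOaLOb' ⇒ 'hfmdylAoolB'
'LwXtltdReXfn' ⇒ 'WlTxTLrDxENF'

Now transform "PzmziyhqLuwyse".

ZpZMYIQHUlYWES

The rule is to swap each adjacent pair of characters (1↔2, 3↔4, ...), then flip the case of every letter.
Working it through for "PzmziyhqLuwyse": intermediate "zPzmyiqhuLywes", final "ZpZMYIQHUlYWES".
(Check on "LwXtltdReXfn": → "wLtXtlRdXenf" → "WlTxTLrDxENF" ✓)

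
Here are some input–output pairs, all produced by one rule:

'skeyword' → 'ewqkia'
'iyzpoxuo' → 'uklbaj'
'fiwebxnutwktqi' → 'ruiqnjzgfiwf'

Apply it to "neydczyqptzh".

zqkpolkcbf

What's happening: shift every letter 12 places forward in the alphabet (wrapping around), then delete the last 2 characters.
For "neydczyqptzh", step one produces "zqkpolkcbflt"; step two turns that into "zqkpolkcbf".
(Check on "iyzpoxuo": → "uklbajga" → "uklbaj" ✓)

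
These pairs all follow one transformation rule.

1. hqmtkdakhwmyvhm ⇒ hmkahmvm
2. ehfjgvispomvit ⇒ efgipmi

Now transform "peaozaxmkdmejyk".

pazxkmjk

Looking at the pairs, the operation is to keep every other character starting from the first (positions 1st, 3rd, 5th, ...).
So "peaozaxmkdmejyk" becomes "pazxkmjk".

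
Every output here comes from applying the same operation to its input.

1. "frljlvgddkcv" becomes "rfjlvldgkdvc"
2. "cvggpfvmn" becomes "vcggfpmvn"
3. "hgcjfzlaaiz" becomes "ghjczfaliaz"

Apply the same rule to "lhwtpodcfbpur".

hltwopcdbfupr

What's happening: swap each adjacent pair of characters (1↔2, 3↔4, ...).
Applying that to "lhwtpodcfbpur" gives "hltwopcdbfupr".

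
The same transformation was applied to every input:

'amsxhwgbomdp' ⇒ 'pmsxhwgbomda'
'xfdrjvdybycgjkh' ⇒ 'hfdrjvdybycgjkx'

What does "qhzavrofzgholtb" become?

bhzavrofzgholtq

In each case the input is transformed by: swap the first and last characters.
Applying that to "qhzavrofzgholtb" gives "bhzavrofzgholtq".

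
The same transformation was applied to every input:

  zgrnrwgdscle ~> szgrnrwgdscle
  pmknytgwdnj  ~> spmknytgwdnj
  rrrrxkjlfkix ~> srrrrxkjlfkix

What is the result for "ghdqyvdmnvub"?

sghdqyvdmnvub

The rule is to prepend "s".
So "ghdqyvdmnvub" becomes "sghdqyvdmnvub".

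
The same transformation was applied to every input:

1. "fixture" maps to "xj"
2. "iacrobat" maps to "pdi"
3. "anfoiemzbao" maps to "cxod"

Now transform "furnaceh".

jpw

The rule is to keep one character in every 3, starting at position 2 (positions 2nd, 5th, 8th, ...), then shift every letter 11 places backward in the alphabet (wrapping around).
Applying both steps to "furnaceh": "uah", then "jpw".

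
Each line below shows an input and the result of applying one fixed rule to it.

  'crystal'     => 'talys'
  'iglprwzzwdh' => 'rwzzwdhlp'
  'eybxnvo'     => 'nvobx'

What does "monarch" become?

What's happening: delete the first 2 characters, then move the first 2 characters to the end (rotate left by 2).
"monarch" → "narch" → "rchna".
(Check on "iglprwzzwdh": → "lprwzzwdh" → "rwzzwdhlp" ✓)

rchna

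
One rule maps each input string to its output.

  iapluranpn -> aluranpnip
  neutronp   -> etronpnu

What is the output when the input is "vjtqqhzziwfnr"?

jqqhzziwfnrvt

Each output is the input with this applied: move the first 2 characters to the end (rotate left by 2), then swap the first and last characters.
For "vjtqqhzziwfnr", step one produces "tqqhzziwfnrvj"; step two turns that into "jqqhzziwfnrvt".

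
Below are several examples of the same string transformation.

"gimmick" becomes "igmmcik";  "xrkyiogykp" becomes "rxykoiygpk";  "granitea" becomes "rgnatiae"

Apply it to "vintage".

ivtngae

The transformation: swap each adjacent pair of characters (1↔2, 3↔4, ...).
Applying that to "vintage" gives "ivtngae".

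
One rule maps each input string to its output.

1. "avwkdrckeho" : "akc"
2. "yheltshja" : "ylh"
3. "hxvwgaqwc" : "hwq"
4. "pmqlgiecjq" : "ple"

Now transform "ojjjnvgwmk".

ojg

In each case the input is transformed by: delete the last 2 characters, then keep one character in every 3, starting at position 1 (positions 1st, 4th, 7th, ...).
Working it through for "ojjjnvgwmk": intermediate "ojjjnvgw", final "ojg".
(Check on "yheltshja": → "yheltsh" → "ylh" ✓)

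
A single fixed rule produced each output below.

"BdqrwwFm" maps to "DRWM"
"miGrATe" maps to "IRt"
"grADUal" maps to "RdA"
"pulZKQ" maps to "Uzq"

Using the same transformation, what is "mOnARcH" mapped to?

What's happening: flip the case of every letter, then keep every other character starting from the second (positions 2nd, 4th, 6th, ...).
Starting from "mOnARcH": after the first operation, "MoNarCh"; after the second, "oaC".

oaC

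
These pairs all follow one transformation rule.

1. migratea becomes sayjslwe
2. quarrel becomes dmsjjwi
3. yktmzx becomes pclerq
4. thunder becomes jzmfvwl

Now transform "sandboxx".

The pattern: shift every letter 8 places backward in the alphabet (wrapping around), then swap the first and last characters.
"sandboxx" → "psfvtgpk".
(Check on "thunder": → "lzmfvwj" → "jzmfvwl" ✓)

psfvtgpk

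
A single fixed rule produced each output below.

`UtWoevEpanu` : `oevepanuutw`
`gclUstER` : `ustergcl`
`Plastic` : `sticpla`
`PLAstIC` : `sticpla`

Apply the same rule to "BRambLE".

mblebra

The rule is to move the first 3 characters to the end (rotate left by 3), then convert every letter to lowercase.
Applying both steps to "BRambLE": "mbLEBRa", then "mblebra".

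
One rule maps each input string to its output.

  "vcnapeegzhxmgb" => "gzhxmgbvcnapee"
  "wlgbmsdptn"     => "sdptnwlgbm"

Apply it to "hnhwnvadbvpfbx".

Looking at the pairs, the operation is to swap the front and back halves of the string.
Applying that to "hnhwnvadbvpfbx" gives "dbvpfbxhnhwnva".

dbvpfbxhnhwnva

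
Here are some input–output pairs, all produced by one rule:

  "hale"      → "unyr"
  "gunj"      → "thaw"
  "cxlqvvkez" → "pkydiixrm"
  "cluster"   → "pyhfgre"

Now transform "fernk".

sreax

Looking at the pairs, the operation is to shift every letter 13 places forward in the alphabet (wrapping around) — i.e. ROT13.
So "fernk" becomes "sreax".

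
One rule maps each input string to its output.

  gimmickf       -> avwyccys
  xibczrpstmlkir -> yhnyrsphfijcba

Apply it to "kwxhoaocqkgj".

The rule is to shift every letter 10 places backward in the alphabet (wrapping around), then move the last 2 characters to the front (rotate right by 2).
For "kwxhoaocqkgj", step one produces "amnxeqesgawz"; step two turns that into "wzamnxeqesga".

wzamnxeqesga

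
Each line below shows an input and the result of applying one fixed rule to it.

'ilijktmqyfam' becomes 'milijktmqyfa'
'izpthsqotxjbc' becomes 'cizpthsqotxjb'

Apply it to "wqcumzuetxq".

The pattern: move the last character to the front.
Applying that to "wqcumzuetxq" gives "qwqcumzuetx".

qwqcumzuetx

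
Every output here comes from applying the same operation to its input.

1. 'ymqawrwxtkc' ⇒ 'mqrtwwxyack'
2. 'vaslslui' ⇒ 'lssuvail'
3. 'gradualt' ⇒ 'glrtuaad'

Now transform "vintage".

The transformation: sort the characters into alphabetical order, then move the first 3 characters to the end (rotate left by 3).
Starting from "vintage": after the first operation, "aegintv"; after the second, "intvaeg".
(Check on "vaslslui": → "aillssuv" → "lssuvail" ✓)

intvaeg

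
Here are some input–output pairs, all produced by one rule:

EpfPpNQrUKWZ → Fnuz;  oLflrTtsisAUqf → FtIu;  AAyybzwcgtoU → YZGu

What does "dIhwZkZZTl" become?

Looking at the pairs, the operation is to keep one character in every 3, starting at position 3 (positions 3rd, 6th, 9th, ...), then flip the case of every letter.
"dIhwZkZZTl" → "hkT" → "HKt".
(Check on "EpfPpNQrUKWZ": → "fNUZ" → "Fnuz" ✓)

HKt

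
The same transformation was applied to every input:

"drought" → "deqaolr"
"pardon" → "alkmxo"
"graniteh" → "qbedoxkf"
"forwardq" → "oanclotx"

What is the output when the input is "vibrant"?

Rule — shift every letter 3 places backward in the alphabet (wrapping around), then move the last 3 characters to the front (rotate right by 3).
Applying both steps to "vibrant": "sfyoxkq", then "xkqsfyo".

xkqsfyo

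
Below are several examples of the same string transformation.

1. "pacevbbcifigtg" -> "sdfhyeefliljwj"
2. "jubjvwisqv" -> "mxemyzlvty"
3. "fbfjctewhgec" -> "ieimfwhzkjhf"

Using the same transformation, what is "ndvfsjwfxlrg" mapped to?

In each case the input is transformed by: shift every letter 3 places forward in the alphabet (wrapping around).
Applying that to "ndvfsjwfxlrg" gives "qgyivmziaouj".

qgyivmziaouj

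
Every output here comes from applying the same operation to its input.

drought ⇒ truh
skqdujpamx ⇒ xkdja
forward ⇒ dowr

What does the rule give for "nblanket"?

What's happening: move the last character to the front, then keep every other character starting from the first (positions 1st, 3rd, 5th, ...).
"nblanket" → "tnblanke" → "tbak".
(Check on "drought": → "tdrough" → "truh" ✓)

tbak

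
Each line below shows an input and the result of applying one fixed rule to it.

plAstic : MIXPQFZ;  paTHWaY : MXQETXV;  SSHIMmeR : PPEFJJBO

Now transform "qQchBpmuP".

The pattern: shift every letter 3 places backward in the alphabet (wrapping around), then convert every letter to uppercase.
Working it through for "qQchBpmuP": intermediate "nNzeYmjrM", final "NNZEYMJRM".

NNZEYMJRM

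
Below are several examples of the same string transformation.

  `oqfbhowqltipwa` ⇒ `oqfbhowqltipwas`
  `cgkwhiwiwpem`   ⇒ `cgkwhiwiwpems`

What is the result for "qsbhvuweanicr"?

qsbhvuweanicrs

In each case the input is transformed by: append "s".
Doing the same to "qsbhvuweanicr": "qsbhvuweanicrs".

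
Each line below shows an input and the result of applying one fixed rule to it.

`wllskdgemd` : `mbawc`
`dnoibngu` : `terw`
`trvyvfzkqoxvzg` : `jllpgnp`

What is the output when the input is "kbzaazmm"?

apqc

In each case the input is transformed by: shift every letter 10 places backward in the alphabet (wrapping around), then keep every other character starting from the first (positions 1st, 3rd, 5th, ...).
Starting from "kbzaazmm": after the first operation, "arpqqpcc"; after the second, "apqc".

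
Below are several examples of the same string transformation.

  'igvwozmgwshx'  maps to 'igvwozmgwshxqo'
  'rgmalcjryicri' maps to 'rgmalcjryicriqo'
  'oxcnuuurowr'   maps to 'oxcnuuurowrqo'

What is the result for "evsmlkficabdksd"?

evsmlkficabdksdqo

In each case the input is transformed by: append "qo".
On "evsmlkficabdksd" that produces "evsmlkficabdksdqo".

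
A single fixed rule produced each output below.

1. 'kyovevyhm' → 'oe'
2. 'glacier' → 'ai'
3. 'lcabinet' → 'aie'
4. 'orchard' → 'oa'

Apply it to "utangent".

ua

Each output is the input with this applied: keep every other character starting from the first (positions 1st, 3rd, 5th, ...), then keep only the vowels.
For "utangent", step one produces "uagn"; step two turns that into "ua".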